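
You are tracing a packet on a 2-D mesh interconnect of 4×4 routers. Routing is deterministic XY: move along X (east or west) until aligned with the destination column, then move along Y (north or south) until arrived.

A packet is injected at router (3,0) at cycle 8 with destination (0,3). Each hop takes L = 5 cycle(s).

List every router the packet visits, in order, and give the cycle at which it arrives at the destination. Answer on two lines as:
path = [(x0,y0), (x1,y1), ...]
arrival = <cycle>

t=8: at (3,0)
t=13: at (2,0) after W
t=18: at (1,0) after W
t=23: at (0,0) after W
t=28: at (0,1) after N
t=33: at (0,2) after N
t=38: at (0,3) after N

path = [(3,0), (2,0), (1,0), (0,0), (0,1), (0,2), (0,3)]
arrival = 38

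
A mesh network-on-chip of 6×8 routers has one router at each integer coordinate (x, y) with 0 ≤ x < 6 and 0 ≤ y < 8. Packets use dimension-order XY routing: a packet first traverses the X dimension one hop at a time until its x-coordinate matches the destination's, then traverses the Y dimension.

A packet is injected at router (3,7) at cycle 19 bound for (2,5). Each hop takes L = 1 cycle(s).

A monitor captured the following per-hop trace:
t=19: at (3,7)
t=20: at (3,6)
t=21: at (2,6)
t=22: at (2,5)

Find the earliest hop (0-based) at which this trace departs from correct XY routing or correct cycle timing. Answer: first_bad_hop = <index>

hop 1: step (+0,-1), +1 cyc — BAD: Y-move but x=3≠2

first_bad_hop = 1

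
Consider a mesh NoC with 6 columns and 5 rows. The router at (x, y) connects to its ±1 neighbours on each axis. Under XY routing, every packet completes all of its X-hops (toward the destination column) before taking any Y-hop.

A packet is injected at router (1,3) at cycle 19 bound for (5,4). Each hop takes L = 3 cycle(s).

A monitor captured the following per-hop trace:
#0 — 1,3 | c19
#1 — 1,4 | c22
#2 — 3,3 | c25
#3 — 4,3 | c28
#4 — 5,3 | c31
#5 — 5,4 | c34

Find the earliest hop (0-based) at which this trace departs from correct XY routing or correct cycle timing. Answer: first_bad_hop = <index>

[1] (+0,+1) / 3c ⇒ BAD: Y-move but x=1≠5

first_bad_hop = 1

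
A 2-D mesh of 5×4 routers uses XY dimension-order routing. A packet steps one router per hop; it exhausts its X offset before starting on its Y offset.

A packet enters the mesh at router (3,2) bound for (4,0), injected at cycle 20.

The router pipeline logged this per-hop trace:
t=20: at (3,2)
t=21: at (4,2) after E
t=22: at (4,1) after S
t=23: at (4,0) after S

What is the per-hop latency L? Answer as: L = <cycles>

Between hops 0 and 1 the cycle counter advances 21 − 20 = 1.
That increment is L by definition: L = 1.

L = 1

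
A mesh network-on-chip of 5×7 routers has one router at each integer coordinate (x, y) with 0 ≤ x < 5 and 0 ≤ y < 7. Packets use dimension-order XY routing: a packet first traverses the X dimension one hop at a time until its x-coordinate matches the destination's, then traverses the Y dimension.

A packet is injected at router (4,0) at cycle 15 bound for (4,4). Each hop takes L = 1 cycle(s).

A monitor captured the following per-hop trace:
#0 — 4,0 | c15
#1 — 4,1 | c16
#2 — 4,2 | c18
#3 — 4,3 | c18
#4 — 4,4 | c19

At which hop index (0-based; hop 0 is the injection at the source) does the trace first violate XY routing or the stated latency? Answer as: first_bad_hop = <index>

first_bad_hop = 2

check 1→ d=(0,1) cyc+1: ok
check 2→ d=(0,1) cyc+2: BAD: Δcyc=2≠L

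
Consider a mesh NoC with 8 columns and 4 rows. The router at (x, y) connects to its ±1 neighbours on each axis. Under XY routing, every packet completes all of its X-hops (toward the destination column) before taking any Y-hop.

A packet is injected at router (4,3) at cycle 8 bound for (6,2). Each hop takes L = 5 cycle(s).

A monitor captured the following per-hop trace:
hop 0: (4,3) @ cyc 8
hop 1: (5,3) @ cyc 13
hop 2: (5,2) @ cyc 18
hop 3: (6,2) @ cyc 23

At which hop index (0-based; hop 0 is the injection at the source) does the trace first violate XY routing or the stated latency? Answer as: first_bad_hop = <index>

first_bad_hop = 2

[1] (+1,+0) / 5c ⇒ ok
[2] (+0,-1) / 5c ⇒ BAD: Y-move but x=5≠6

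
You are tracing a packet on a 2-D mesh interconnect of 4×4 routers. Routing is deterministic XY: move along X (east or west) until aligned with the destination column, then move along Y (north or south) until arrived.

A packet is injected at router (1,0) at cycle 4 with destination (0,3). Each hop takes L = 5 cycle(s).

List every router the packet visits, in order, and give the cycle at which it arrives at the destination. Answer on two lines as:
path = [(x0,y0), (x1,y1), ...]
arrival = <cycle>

#0 — 1,0 | c4
#1 — 0,0 | c9 | W
#2 — 0,1 | c14 | N
#3 — 0,2 | c19 | N
#4 — 0,3 | c24 | N

path = [(1,0), (0,0), (0,1), (0,2), (0,3)]
arrival = 24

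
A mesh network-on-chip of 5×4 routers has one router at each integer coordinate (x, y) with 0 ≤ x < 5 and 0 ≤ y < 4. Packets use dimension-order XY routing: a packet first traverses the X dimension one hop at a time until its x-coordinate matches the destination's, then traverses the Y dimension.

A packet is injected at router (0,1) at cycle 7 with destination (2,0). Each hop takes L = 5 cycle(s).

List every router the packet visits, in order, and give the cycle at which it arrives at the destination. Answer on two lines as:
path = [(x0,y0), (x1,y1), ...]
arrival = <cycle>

path = [(0,1), (1,1), (2,1), (2,0)]
arrival = 22

[0] x=0 y=1 t=7
[1] x=1 y=1 t=12 →E
[2] x=2 y=1 t=17 →E
[3] x=2 y=0 t=22 →S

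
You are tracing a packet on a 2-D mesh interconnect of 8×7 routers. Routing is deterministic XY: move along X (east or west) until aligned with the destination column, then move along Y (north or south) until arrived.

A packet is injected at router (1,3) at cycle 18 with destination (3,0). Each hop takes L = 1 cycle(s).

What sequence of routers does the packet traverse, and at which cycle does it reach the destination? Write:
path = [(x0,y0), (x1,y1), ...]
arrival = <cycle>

#0 — 1,3 | c18
#1 — 2,3 | c19 | E
#2 — 3,3 | c20 | E
#3 — 3,2 | c21 | S
#4 — 3,1 | c22 | S
#5 — 3,0 | c23 | S

path = [(1,3), (2,3), (3,3), (3,2), (3,1), (3,0)]
arrival = 23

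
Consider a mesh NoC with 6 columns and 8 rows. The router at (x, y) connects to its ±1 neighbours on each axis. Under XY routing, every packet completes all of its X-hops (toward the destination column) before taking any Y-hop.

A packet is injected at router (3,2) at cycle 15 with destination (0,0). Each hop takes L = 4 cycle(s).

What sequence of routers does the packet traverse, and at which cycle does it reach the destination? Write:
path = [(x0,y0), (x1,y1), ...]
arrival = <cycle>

#0 — 3,2 | c15
#1 — 2,2 | c19 | W
#2 — 1,2 | c23 | W
#3 — 0,2 | c27 | W
#4 — 0,1 | c31 | S
#5 — 0,0 | c35 | S

path = [(3,2), (2,2), (1,2), (0,2), (0,1), (0,0)]
arrival = 35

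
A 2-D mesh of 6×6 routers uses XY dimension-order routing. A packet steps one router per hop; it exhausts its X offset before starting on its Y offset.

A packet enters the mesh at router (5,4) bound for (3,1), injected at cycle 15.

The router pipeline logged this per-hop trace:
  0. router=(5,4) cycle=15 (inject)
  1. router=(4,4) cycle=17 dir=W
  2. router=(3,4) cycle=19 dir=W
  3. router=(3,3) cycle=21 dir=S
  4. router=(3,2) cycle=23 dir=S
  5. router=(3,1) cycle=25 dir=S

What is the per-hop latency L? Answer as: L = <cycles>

L = 2

From hop 0 (15) to hop 1 (17): +2 cycles.
Each hop adds L, hence L = 2.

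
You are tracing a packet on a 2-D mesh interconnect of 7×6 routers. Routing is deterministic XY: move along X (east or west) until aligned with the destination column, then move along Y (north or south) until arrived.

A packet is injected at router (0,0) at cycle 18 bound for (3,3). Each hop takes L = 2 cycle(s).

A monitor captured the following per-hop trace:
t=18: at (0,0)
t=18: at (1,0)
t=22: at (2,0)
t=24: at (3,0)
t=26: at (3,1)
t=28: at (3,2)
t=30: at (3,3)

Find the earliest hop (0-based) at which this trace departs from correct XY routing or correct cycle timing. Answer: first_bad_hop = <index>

first_bad_hop = 1

[1] (+1,+0) / 0c ⇒ BAD: Δcyc=0≠L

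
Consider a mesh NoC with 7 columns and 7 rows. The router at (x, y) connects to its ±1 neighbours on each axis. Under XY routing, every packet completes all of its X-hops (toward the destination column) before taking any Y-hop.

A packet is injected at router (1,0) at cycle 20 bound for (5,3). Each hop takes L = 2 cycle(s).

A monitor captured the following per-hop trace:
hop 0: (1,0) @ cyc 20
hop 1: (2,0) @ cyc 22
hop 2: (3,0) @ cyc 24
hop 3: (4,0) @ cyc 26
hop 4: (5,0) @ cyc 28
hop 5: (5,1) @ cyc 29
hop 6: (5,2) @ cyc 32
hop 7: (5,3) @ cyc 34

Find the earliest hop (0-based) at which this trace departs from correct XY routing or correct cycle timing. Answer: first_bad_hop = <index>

  1: Δx=+1 Δy=+0 Δt=2 [ok]
  2: Δx=+1 Δy=+0 Δt=2 [ok]
  3: Δx=+1 Δy=+0 Δt=2 [ok]
  4: Δx=+1 Δy=+0 Δt=2 [ok]
  5: Δx=+0 Δy=+1 Δt=1 [BAD: Δcyc=1≠L]

first_bad_hop = 5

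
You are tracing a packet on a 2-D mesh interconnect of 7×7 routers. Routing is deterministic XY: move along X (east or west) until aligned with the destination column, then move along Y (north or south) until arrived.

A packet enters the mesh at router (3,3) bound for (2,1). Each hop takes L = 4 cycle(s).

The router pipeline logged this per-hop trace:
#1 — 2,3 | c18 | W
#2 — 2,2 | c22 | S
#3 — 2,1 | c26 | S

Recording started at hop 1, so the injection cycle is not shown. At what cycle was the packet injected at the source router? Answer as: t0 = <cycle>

Hop 1 reached at cycle 18; hop k is at t0 + k·L.
So t0 = 18 − 1·4 = 14.

t0 = 14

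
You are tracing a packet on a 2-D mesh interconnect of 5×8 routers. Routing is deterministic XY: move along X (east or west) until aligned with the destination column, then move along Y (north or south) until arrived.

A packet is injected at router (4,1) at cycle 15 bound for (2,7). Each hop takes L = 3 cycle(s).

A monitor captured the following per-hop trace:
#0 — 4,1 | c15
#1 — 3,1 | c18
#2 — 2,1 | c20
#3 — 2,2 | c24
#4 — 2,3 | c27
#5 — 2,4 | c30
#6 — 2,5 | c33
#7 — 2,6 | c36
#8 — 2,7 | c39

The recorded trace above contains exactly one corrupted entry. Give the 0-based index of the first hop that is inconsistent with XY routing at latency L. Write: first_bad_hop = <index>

hop 1: step (-1,+0), +3 cyc — ok
hop 2: step (-1,+0), +2 cyc — BAD: Δcyc=2≠L

first_bad_hop = 2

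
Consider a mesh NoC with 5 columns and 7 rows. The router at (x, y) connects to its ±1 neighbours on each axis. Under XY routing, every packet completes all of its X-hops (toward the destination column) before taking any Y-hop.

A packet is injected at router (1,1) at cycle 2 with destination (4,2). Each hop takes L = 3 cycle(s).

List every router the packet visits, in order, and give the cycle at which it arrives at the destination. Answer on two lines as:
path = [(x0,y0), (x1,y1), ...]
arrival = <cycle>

hop 0: (1,1) @ cyc 2
hop 1: (2,1) @ cyc 5  [E]
hop 2: (3,1) @ cyc 8  [E]
hop 3: (4,1) @ cyc 11  [E]
hop 4: (4,2) @ cyc 14  [N]

path = [(1,1), (2,1), (3,1), (4,1), (4,2)]
arrival = 14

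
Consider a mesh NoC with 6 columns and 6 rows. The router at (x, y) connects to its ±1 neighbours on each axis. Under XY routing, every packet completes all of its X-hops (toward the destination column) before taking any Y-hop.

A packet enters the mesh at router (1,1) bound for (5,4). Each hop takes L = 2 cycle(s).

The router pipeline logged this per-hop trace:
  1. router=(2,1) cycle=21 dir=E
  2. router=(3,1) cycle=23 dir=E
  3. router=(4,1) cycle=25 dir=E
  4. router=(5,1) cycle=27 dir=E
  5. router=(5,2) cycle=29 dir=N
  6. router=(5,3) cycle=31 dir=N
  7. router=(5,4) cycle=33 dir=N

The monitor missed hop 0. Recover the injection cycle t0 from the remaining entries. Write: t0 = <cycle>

The first recorded entry is hop 1 at cycle 21.
Subtract one hop: t0 = 21 − 2 = 19.

t0 = 19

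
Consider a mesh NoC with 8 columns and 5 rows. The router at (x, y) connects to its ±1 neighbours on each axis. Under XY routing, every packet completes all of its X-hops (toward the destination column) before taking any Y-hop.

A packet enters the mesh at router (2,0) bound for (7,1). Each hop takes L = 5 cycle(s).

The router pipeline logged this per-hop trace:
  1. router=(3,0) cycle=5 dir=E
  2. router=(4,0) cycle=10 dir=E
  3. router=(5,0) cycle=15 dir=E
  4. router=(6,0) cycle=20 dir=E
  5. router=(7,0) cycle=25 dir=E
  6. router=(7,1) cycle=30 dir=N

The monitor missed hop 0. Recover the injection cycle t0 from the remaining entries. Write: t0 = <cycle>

t0 = 0

Hop 1 reached at cycle 5; hop k is at t0 + k·L.
Therefore t0 = 5 − L = 0.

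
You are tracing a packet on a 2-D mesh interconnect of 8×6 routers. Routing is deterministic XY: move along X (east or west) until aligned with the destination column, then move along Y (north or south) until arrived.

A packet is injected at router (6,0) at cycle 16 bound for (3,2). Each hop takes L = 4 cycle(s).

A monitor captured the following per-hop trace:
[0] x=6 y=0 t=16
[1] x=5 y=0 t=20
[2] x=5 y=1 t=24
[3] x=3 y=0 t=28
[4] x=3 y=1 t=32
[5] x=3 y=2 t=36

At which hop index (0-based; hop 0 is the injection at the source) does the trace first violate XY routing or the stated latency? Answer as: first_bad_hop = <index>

[1] (-1,+0) / 4c ⇒ ok
[2] (+0,+1) / 4c ⇒ BAD: Y-move but x=5≠3

first_bad_hop = 2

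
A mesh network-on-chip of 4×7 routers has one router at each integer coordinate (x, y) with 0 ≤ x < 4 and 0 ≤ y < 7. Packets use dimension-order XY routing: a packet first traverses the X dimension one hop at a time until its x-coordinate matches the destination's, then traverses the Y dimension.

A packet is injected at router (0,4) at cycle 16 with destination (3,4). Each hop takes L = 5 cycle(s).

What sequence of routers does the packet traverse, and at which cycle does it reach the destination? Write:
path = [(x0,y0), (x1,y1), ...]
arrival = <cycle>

path = [(0,4), (1,4), (2,4), (3,4)]
arrival = 31

src (0,4)  cyc=16
E→(1,4)  cyc=21
E→(2,4)  cyc=26
E→(3,4)  cyc=31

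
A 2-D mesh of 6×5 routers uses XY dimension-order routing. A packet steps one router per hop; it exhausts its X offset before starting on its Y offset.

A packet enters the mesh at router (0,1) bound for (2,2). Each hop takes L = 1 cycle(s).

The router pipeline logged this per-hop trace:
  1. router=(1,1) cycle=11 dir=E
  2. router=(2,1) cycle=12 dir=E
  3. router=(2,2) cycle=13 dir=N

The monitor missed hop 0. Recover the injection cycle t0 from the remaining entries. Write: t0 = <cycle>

Hop 1 reached at cycle 11; hop k is at t0 + k·L.
Subtract one hop: t0 = 11 − 1 = 10.

t0 = 10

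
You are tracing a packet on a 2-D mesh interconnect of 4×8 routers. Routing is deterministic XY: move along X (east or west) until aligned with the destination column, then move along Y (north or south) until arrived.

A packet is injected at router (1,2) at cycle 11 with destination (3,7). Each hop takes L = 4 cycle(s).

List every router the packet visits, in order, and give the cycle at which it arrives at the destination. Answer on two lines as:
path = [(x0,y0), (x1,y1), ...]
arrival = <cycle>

path = [(1,2), (2,2), (3,2), (3,3), (3,4), (3,5), (3,6), (3,7)]
arrival = 39

[0] x=1 y=2 t=11
[1] x=2 y=2 t=15 →E
[2] x=3 y=2 t=19 →E
[3] x=3 y=3 t=23 →N
[4] x=3 y=4 t=27 →N
[5] x=3 y=5 t=31 →N
[6] x=3 y=6 t=35 →N
[7] x=3 y=7 t=39 →N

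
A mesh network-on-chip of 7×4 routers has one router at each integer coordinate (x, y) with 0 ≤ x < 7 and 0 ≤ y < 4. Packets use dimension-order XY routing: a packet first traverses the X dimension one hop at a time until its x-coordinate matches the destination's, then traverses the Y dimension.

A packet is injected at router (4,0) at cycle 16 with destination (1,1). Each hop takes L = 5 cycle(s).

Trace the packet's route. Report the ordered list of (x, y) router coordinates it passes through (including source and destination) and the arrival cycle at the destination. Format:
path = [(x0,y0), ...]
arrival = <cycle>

path = [(4,0), (3,0), (2,0), (1,0), (1,1)]
arrival = 36

#0 — 4,0 | c16
#1 — 3,0 | c21 | W
#2 — 2,0 | c26 | W
#3 — 1,0 | c31 | W
#4 — 1,1 | c36 | N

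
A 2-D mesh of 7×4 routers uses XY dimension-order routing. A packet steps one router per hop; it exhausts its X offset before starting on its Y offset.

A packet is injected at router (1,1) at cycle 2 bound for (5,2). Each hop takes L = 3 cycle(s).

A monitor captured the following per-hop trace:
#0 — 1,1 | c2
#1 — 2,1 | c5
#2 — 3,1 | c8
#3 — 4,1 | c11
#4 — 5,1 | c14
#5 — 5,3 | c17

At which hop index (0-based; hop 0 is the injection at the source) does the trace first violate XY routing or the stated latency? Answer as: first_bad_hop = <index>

[1] (+1,+0) / 3c ⇒ ok
[2] (+1,+0) / 3c ⇒ ok
[3] (+1,+0) / 3c ⇒ ok
[4] (+1,+0) / 3c ⇒ ok
[5] (+0,+2) / 3c ⇒ BAD: non-unit step

first_bad_hop = 5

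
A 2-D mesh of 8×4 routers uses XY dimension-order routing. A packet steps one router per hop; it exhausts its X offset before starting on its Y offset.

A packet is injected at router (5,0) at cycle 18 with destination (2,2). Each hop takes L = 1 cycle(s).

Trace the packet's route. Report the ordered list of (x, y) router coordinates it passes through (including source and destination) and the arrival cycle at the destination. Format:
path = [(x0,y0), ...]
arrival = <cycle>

  0. router=(5,0) cycle=18 (inject)
  1. router=(4,0) cycle=19 dir=W
  2. router=(3,0) cycle=20 dir=W
  3. router=(2,0) cycle=21 dir=W
  4. router=(2,1) cycle=22 dir=N
  5. router=(2,2) cycle=23 dir=N

path = [(5,0), (4,0), (3,0), (2,0), (2,1), (2,2)]
arrival = 23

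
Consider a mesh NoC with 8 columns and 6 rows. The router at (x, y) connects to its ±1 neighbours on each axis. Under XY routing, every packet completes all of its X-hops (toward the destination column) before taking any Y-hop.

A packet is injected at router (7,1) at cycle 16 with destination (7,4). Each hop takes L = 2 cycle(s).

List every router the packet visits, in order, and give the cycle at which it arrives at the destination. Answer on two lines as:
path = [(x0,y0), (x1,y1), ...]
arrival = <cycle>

path = [(7,1), (7,2), (7,3), (7,4)]
arrival = 22

hop 0: (7,1) @ cyc 16
hop 1: (7,2) @ cyc 18  [N]
hop 2: (7,3) @ cyc 20  [N]
hop 3: (7,4) @ cyc 22  [N]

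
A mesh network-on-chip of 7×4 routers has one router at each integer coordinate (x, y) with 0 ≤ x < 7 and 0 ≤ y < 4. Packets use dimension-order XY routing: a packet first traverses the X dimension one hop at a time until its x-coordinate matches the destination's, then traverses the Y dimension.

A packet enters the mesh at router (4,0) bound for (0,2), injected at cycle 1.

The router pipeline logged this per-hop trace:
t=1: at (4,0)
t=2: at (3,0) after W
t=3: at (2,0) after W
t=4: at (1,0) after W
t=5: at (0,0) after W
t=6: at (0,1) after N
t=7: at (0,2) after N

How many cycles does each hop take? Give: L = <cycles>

L = 1

Between hops 0 and 1 the cycle counter advances 2 − 1 = 1.
Each hop adds L, hence L = 1.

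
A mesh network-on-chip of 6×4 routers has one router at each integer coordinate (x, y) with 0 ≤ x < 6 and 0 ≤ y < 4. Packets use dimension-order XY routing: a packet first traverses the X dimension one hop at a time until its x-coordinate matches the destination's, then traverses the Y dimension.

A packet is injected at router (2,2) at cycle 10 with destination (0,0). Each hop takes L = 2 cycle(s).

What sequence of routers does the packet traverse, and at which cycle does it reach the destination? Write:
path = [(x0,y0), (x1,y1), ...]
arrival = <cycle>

  0. router=(2,2) cycle=10 (inject)
  1. router=(1,2) cycle=12 dir=W
  2. router=(0,2) cycle=14 dir=W
  3. router=(0,1) cycle=16 dir=S
  4. router=(0,0) cycle=18 dir=S

path = [(2,2), (1,2), (0,2), (0,1), (0,0)]
arrival = 18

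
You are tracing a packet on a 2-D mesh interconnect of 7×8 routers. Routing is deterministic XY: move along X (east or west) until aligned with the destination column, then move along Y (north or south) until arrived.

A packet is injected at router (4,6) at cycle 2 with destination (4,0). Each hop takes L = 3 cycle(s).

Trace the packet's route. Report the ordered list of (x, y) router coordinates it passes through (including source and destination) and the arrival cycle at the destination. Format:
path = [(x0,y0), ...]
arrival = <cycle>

hop 0: (4,6) @ cyc 2
hop 1: (4,5) @ cyc 5  [S]
hop 2: (4,4) @ cyc 8  [S]
hop 3: (4,3) @ cyc 11  [S]
hop 4: (4,2) @ cyc 14  [S]
hop 5: (4,1) @ cyc 17  [S]
hop 6: (4,0) @ cyc 20  [S]

path = [(4,6), (4,5), (4,4), (4,3), (4,2), (4,1), (4,0)]
arrival = 20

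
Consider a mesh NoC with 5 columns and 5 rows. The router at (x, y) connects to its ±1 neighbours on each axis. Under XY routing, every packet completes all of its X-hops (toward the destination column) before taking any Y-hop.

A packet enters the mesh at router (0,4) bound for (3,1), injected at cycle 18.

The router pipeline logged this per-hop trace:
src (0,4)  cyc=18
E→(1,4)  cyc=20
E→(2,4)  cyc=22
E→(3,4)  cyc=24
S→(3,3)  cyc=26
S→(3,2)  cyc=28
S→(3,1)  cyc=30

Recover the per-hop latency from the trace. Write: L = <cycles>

Between hops 0 and 1 the cycle counter advances 20 − 18 = 2.
Per-hop latency L = Δcyc = 2.

L = 2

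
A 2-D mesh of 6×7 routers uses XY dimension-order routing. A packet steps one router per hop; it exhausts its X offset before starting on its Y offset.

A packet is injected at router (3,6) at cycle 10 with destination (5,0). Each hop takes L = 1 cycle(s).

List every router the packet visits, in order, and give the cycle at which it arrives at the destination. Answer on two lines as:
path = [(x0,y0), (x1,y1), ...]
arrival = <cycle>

src (3,6)  cyc=10
E→(4,6)  cyc=11
E→(5,6)  cyc=12
S→(5,5)  cyc=13
S→(5,4)  cyc=14
S→(5,3)  cyc=15
S→(5,2)  cyc=16
S→(5,1)  cyc=17
S→(5,0)  cyc=18

path = [(3,6), (4,6), (5,6), (5,5), (5,4), (5,3), (5,2), (5,1), (5,0)]
arrival = 18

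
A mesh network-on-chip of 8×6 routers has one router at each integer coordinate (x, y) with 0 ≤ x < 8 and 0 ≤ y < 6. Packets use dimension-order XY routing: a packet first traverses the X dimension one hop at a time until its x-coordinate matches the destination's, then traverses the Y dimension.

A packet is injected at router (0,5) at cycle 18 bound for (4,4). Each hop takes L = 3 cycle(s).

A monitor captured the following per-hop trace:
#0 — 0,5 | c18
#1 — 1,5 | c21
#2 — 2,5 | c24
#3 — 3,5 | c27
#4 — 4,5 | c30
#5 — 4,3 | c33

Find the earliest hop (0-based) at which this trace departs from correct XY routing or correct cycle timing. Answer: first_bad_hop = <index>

  1: Δx=+1 Δy=+0 Δt=3 [ok]
  2: Δx=+1 Δy=+0 Δt=3 [ok]
  3: Δx=+1 Δy=+0 Δt=3 [ok]
  4: Δx=+1 Δy=+0 Δt=3 [ok]
  5: Δx=+0 Δy=-2 Δt=3 [BAD: non-unit step]

first_bad_hop = 5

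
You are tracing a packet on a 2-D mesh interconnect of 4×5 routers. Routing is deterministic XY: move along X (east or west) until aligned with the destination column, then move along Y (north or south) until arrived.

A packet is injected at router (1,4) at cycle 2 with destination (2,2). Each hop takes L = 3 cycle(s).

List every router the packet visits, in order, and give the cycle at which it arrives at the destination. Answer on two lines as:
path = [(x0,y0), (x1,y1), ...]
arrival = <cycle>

t=2: at (1,4)
t=5: at (2,4) after E
t=8: at (2,3) after S
t=11: at (2,2) after S

path = [(1,4), (2,4), (2,3), (2,2)]
arrival = 11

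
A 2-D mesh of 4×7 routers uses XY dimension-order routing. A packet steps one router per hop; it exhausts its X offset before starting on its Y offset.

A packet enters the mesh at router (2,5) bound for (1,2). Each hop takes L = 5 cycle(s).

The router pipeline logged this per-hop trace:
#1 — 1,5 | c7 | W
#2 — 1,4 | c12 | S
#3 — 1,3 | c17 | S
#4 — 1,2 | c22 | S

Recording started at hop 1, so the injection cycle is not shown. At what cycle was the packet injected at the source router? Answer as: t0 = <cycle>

t0 = 2

cyc[1] = 7 and cyc[k] = t0 + k·L for every k.
Therefore t0 = 7 − L = 2.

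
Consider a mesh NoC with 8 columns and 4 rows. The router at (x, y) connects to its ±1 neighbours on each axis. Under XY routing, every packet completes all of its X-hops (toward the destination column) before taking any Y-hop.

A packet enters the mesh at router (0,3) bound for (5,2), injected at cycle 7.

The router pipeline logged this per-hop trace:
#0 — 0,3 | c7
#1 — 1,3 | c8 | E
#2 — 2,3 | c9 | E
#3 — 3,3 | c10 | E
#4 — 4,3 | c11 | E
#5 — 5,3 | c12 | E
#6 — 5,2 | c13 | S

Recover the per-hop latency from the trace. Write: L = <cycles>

L = 1

From hop 0 (7) to hop 1 (8): +1 cycles.
That increment is L by definition: L = 1.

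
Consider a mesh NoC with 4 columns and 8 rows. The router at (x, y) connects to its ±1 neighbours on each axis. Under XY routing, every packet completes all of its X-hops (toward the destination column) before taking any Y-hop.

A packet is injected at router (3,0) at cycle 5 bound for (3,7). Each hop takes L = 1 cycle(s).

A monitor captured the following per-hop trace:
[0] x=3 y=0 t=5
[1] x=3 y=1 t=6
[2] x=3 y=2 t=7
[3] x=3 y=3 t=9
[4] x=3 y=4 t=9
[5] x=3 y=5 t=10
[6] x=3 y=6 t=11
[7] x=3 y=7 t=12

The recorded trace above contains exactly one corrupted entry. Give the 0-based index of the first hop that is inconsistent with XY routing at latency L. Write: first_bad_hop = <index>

[1] (+0,+1) / 1c ⇒ ok
[2] (+0,+1) / 1c ⇒ ok
[3] (+0,+1) / 2c ⇒ BAD: Δcyc=2≠L

first_bad_hop = 3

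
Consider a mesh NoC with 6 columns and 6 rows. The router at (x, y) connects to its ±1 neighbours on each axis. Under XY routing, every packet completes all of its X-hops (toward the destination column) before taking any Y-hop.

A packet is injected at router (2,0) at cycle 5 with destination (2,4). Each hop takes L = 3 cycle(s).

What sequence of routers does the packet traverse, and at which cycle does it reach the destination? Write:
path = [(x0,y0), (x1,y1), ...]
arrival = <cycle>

  0. router=(2,0) cycle=5 (inject)
  1. router=(2,1) cycle=8 dir=N
  2. router=(2,2) cycle=11 dir=N
  3. router=(2,3) cycle=14 dir=N
  4. router=(2,4) cycle=17 dir=N

path = [(2,0), (2,1), (2,2), (2,3), (2,4)]
arrival = 17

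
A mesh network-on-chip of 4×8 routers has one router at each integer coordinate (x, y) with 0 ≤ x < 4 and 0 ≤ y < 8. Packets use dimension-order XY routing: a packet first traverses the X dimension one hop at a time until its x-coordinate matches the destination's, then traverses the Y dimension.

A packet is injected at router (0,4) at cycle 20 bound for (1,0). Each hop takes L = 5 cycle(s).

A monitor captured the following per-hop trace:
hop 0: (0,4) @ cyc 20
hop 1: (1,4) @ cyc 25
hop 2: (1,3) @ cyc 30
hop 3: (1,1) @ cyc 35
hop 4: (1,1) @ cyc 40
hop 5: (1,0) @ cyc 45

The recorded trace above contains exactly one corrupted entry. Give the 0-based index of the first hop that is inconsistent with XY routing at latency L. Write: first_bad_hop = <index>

[1] (+1,+0) / 5c ⇒ ok
[2] (+0,-1) / 5c ⇒ ok
[3] (+0,-2) / 5c ⇒ BAD: non-unit step

first_bad_hop = 3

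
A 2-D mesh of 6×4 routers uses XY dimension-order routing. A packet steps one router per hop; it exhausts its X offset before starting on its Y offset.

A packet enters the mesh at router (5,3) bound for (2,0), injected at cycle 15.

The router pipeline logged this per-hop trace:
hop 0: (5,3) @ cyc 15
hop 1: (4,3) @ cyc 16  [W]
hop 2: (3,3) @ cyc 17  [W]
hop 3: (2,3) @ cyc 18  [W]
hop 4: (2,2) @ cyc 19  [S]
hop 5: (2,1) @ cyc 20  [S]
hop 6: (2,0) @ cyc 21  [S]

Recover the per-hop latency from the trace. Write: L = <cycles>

L = 1

Δcyc across hop 0→1: 16 − 15 = 1.
Per-hop latency L = Δcyc = 1.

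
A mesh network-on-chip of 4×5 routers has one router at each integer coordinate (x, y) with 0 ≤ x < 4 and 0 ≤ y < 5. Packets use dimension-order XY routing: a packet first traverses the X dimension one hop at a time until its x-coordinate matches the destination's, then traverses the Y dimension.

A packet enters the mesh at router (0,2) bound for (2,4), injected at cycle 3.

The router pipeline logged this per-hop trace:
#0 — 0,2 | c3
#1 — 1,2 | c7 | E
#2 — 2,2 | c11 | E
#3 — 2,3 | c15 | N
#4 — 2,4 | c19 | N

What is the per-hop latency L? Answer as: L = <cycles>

L = 4

From hop 0 (3) to hop 1 (7): +4 cycles.
One hop costs L cycles, so L = 4.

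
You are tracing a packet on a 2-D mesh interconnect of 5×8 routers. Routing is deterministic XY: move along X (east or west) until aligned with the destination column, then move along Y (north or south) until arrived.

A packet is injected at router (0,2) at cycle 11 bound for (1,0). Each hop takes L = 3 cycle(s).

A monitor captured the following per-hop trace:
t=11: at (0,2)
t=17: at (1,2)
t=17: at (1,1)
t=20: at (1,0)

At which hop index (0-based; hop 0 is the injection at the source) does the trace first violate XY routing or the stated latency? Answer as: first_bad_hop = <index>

first_bad_hop = 1

  1: Δx=+1 Δy=+0 Δt=6 [BAD: Δcyc=6≠L]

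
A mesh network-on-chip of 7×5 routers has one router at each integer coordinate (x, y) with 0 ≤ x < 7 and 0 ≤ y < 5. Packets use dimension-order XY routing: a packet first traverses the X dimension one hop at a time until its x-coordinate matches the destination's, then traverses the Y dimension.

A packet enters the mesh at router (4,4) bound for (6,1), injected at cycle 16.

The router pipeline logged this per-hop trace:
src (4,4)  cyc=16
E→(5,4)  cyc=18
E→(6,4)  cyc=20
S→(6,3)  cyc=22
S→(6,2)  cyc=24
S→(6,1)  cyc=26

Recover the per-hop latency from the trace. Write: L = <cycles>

L = 2

Δcyc across hop 0→1: 18 − 16 = 2.
One hop costs L cycles, so L = 2.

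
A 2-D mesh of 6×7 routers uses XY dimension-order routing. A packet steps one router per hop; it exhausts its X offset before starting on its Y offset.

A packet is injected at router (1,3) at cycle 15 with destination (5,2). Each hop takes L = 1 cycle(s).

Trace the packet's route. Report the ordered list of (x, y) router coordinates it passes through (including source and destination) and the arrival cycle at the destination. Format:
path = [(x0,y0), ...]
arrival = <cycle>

[0] x=1 y=3 t=15
[1] x=2 y=3 t=16 →E
[2] x=3 y=3 t=17 →E
[3] x=4 y=3 t=18 →E
[4] x=5 y=3 t=19 →E
[5] x=5 y=2 t=20 →S

path = [(1,3), (2,3), (3,3), (4,3), (5,3), (5,2)]
arrival = 20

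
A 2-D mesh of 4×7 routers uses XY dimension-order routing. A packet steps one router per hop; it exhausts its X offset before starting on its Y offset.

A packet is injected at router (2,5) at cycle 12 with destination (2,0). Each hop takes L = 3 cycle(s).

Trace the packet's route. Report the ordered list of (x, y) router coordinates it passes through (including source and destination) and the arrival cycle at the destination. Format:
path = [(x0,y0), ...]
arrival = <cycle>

path = [(2,5), (2,4), (2,3), (2,2), (2,1), (2,0)]
arrival = 27

src (2,5)  cyc=12
S→(2,4)  cyc=15
S→(2,3)  cyc=18
S→(2,2)  cyc=21
S→(2,1)  cyc=24
S→(2,0)  cyc=27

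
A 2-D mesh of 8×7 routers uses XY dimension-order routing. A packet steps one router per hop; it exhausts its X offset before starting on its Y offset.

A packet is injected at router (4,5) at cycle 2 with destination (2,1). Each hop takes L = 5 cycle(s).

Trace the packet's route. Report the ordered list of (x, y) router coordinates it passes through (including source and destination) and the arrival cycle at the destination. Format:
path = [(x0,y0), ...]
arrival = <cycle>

#0 — 4,5 | c2
#1 — 3,5 | c7 | W
#2 — 2,5 | c12 | W
#3 — 2,4 | c17 | S
#4 — 2,3 | c22 | S
#5 — 2,2 | c27 | S
#6 — 2,1 | c32 | S

path = [(4,5), (3,5), (2,5), (2,4), (2,3), (2,2), (2,1)]
arrival = 32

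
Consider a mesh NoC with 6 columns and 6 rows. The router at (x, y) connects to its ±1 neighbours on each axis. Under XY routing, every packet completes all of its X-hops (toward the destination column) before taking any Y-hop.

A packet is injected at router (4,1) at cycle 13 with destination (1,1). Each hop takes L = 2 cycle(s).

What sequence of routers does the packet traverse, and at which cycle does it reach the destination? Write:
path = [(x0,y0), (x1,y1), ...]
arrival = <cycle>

src (4,1)  cyc=13
W→(3,1)  cyc=15
W→(2,1)  cyc=17
W→(1,1)  cyc=19

path = [(4,1), (3,1), (2,1), (1,1)]
arrival = 19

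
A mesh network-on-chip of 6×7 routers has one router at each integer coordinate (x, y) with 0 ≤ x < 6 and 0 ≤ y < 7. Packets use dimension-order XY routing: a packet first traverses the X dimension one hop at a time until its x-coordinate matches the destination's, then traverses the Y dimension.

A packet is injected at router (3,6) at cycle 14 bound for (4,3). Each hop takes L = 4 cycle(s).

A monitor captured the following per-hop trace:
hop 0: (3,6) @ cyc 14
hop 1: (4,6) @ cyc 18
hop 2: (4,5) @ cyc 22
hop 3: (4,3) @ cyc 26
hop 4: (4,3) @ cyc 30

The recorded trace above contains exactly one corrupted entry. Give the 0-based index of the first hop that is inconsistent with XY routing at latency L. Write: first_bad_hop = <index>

first_bad_hop = 3

check 1→ d=(1,0) cyc+4: ok
check 2→ d=(0,-1) cyc+4: ok
check 3→ d=(0,-2) cyc+4: BAD: non-unit step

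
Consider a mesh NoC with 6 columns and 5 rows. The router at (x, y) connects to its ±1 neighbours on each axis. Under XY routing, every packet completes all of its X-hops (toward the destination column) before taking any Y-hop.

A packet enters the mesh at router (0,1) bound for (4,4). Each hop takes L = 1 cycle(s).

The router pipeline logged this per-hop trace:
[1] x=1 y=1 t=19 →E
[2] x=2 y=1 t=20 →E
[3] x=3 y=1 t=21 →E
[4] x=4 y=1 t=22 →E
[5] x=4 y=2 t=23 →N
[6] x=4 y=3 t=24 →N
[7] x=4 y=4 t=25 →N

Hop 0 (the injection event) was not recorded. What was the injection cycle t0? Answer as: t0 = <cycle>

Hop 1 reached at cycle 19; hop k is at t0 + k·L.
Therefore t0 = 19 − L = 18.

t0 = 18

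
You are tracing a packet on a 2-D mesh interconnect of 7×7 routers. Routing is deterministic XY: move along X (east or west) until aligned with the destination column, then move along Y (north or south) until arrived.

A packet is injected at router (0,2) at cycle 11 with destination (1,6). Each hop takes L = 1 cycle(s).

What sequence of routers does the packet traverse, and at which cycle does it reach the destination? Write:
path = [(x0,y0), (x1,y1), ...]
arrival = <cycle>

  0. router=(0,2) cycle=11 (inject)
  1. router=(1,2) cycle=12 dir=E
  2. router=(1,3) cycle=13 dir=N
  3. router=(1,4) cycle=14 dir=N
  4. router=(1,5) cycle=15 dir=N
  5. router=(1,6) cycle=16 dir=N

path = [(0,2), (1,2), (1,3), (1,4), (1,5), (1,6)]
arrival = 16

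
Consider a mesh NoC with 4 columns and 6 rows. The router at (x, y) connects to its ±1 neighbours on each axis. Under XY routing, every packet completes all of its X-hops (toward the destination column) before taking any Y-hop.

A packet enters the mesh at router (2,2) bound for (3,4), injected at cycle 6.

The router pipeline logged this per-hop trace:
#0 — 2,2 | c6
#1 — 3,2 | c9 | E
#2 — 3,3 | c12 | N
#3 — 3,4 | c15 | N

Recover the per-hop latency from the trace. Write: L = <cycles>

Δcyc across hop 0→1: 9 − 6 = 3.
One hop costs L cycles, so L = 3.

L = 3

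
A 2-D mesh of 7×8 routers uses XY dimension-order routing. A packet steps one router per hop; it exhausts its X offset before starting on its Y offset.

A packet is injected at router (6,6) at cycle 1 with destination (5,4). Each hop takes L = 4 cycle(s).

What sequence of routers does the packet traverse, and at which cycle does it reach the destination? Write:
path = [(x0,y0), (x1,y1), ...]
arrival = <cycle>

hop 0: (6,6) @ cyc 1
hop 1: (5,6) @ cyc 5  [W]
hop 2: (5,5) @ cyc 9  [S]
hop 3: (5,4) @ cyc 13  [S]

path = [(6,6), (5,6), (5,5), (5,4)]
arrival = 13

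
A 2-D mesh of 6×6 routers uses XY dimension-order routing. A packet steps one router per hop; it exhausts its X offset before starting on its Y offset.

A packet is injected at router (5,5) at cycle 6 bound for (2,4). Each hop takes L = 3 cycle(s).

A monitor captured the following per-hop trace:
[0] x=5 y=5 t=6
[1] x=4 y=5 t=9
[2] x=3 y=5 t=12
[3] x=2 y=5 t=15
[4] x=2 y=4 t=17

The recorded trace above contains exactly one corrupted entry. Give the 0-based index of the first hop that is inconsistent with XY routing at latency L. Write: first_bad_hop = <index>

check 1→ d=(-1,0) cyc+3: ok
check 2→ d=(-1,0) cyc+3: ok
check 3→ d=(-1,0) cyc+3: ok
check 4→ d=(0,-1) cyc+2: BAD: Δcyc=2≠L

first_bad_hop = 4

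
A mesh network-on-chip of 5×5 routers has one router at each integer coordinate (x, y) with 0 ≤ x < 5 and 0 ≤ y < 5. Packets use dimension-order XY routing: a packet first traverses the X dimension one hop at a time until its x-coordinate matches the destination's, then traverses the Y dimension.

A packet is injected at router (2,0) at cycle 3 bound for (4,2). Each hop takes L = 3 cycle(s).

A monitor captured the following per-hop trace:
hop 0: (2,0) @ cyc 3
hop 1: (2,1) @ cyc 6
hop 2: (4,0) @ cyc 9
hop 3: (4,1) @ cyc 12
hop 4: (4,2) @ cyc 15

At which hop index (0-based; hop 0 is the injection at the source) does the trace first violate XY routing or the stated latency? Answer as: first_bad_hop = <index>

first_bad_hop = 1

check 1→ d=(0,1) cyc+3: BAD: Y-move but x=2≠4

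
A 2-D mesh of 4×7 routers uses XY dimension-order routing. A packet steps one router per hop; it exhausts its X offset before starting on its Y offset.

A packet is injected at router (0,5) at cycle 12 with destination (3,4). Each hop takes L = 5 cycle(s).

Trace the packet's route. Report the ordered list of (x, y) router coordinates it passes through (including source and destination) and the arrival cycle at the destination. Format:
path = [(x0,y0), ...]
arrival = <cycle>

[0] x=0 y=5 t=12
[1] x=1 y=5 t=17 →E
[2] x=2 y=5 t=22 →E
[3] x=3 y=5 t=27 →E
[4] x=3 y=4 t=32 →S

path = [(0,5), (1,5), (2,5), (3,5), (3,4)]
arrival = 32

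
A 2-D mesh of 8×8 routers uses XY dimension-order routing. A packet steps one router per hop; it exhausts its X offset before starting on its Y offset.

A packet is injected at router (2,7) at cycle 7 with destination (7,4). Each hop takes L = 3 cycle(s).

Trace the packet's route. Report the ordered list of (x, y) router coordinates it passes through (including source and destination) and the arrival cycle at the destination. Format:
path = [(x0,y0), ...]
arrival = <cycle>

path = [(2,7), (3,7), (4,7), (5,7), (6,7), (7,7), (7,6), (7,5), (7,4)]
arrival = 31

t=7: at (2,7)
t=10: at (3,7) after E
t=13: at (4,7) after E
t=16: at (5,7) after E
t=19: at (6,7) after E
t=22: at (7,7) after E
t=25: at (7,6) after S
t=28: at (7,5) after S
t=31: at (7,4) after S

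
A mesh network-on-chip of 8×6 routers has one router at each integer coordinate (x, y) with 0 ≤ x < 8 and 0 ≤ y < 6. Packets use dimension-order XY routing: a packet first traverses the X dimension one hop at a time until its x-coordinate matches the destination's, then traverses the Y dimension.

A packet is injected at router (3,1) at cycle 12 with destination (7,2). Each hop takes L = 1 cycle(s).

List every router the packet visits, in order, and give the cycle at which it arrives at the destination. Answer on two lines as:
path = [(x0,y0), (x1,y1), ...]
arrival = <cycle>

path = [(3,1), (4,1), (5,1), (6,1), (7,1), (7,2)]
arrival = 17

t=12: at (3,1)
t=13: at (4,1) after E
t=14: at (5,1) after E
t=15: at (6,1) after E
t=16: at (7,1) after E
t=17: at (7,2) after N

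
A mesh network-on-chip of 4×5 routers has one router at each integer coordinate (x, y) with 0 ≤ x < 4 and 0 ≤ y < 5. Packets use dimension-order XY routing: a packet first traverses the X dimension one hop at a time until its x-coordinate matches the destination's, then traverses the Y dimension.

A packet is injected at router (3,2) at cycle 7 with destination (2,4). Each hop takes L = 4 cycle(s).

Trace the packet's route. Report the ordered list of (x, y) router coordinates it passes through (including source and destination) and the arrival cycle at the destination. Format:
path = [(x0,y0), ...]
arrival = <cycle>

path = [(3,2), (2,2), (2,3), (2,4)]
arrival = 19

#0 — 3,2 | c7
#1 — 2,2 | c11 | W
#2 — 2,3 | c15 | N
#3 — 2,4 | c19 | N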